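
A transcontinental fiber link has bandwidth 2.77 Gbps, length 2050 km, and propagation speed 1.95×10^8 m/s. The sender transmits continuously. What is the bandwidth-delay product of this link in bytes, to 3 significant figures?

3640000 bytes

Propagation delay = 2050000 / 195000000 = 0.0105128 s.
BDP = R × t_prop = 2770000000 × 0.0105128 = 29120500 bits.
In bytes: 29120500/8 = 3640000 bytes.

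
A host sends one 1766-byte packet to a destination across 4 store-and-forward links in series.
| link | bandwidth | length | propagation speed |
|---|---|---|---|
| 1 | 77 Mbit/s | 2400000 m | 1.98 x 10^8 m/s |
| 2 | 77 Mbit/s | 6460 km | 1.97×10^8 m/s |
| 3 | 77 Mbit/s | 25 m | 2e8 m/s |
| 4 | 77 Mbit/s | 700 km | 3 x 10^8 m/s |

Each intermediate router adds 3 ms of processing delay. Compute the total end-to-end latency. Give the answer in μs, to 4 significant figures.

L = 1766 × 8 = 14128 bits.
Transmission delay per hop = L/R = 14128/77000000 = 183.481 μs; 4 hops → 733.922 μs.
Propagation delays (d/s per hop): 12121.2, 32791.9, 0.125, 2333.33 μs; sum = 47246.5 μs.
Processing at 3 router(s): 3 × 3 ms = 9000 μs.
End-to-end = 56980 μs.

56980 μs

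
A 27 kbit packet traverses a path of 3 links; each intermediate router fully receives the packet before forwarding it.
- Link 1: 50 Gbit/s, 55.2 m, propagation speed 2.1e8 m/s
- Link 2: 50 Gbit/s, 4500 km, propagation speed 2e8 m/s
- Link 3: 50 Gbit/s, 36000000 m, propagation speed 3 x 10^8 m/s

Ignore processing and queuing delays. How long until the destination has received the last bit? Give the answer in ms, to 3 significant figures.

143 ms

L = 27000 bits.
Transmission delay per hop = L/R = 27000/50000000000 = 0.00054 ms; 3 hops → 0.00162 ms.
Propagation delays (d/s per hop): 0.000262857, 22.5, 120 ms; sum = 142.5 ms.
End-to-end = 143 ms.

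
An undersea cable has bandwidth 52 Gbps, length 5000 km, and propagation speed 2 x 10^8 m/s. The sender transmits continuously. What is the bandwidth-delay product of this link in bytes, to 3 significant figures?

163000000 bytes

Propagation delay = 5000000 / 200000000 = 0.025 s.
BDP = R × t_prop = 52000000000 × 0.025 = 1300000000 bits.
In bytes: 1300000000/8 = 163000000 bytes.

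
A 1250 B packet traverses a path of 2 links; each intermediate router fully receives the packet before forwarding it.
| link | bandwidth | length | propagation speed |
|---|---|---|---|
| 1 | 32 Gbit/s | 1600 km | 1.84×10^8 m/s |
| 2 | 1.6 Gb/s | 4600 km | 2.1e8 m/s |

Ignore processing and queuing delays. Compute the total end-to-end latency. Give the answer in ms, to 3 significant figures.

30.6 ms

L = 1250 × 8 = 10000 bits.
Transmission delays (L/R per hop): 0.0003125, 0.00625 ms; sum = 0.0065625 ms.
Propagation delays (d/s per hop): 8.69565, 21.9048 ms; sum = 30.6004 ms.
End-to-end = 30.6 ms.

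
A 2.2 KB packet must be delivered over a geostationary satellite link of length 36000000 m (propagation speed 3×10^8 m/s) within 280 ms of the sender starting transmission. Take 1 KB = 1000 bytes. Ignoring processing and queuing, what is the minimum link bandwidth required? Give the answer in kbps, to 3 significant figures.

L = 17600 bits.
Propagation delay = 36000000 / 300000000 = 120 ms.
Transmission budget = 280 − 120 = 160 ms.
R ≥ L / t_tx = 17600 bits / 0.16 s = 110 kbps.

110 kbps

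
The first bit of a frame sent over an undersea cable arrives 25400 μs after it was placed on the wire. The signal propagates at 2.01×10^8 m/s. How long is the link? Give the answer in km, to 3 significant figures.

d = s × t_prop = 2.01e+08 × 0.0254 = 5110 km.

5110 km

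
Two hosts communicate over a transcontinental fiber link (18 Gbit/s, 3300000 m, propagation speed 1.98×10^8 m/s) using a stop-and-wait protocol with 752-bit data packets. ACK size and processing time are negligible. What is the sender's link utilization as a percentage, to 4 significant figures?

0.0001253 %

t_tx = L/R = 752/18000000000 = 4.17778e-08 s.
t_prop = 3300000/198000000 = 0.0166667 s; RTT = 0.0333333 s.
Cycle = t_tx + RTT = 0.0333334 s.
Utilization = t_tx / cycle = 4.17778e-08/0.0333334 = 0.0001253 %.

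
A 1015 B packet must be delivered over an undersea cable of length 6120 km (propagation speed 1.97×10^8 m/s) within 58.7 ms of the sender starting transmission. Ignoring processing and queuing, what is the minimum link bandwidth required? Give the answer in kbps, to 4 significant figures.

L = 8120 bits.
Propagation delay = 6120000 / 197000000 = 31.066 ms.
Transmission budget = 58.7 − 31.066 = 27.634 ms.
R ≥ L / t_tx = 8120 bits / 0.027634 s = 293.8 kbps.

293.8 kbps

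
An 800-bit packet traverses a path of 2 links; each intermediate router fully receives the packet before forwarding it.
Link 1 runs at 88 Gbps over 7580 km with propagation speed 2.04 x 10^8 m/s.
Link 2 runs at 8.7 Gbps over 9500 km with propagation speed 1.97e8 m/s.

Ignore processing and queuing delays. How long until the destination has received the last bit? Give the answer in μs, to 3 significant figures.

85400 μs

Transmission delays (L/R per hop): 0.00909091, 0.091954 μs; sum = 0.101045 μs.
Propagation delays (d/s per hop): 37156.9, 48223.4 μs; sum = 85380.2 μs.
End-to-end = 85400 μs.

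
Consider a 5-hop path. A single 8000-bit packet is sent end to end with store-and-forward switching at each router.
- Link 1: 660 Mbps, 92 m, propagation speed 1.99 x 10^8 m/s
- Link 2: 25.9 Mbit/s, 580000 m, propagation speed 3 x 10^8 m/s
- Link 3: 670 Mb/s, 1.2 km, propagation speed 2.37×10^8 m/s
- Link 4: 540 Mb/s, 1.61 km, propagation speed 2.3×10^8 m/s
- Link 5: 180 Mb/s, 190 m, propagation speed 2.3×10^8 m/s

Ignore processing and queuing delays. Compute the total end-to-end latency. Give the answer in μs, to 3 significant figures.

Transmission delays (L/R per hop): 12.1212, 308.88, 11.9403, 14.8148, 44.4444 μs; sum = 392.201 μs.
Propagation delays (d/s per hop): 0.462312, 1933.33, 5.06329, 7, 0.826087 μs; sum = 1946.69 μs.
End-to-end = 2340 μs.

2340 μs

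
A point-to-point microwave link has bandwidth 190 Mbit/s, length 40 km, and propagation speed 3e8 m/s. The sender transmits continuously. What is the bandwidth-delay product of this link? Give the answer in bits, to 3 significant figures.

Propagation delay = 40000 / 300000000 = 0.000133333 s.
BDP = R × t_prop = 190000000 × 0.000133333 = 25333.3 bits.

25300 bits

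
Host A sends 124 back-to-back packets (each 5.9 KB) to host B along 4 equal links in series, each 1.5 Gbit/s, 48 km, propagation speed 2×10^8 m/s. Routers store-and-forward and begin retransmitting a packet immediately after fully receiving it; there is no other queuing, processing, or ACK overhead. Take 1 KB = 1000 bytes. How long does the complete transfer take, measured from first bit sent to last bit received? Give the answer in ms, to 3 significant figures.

4.96 ms

Per-hop transmission t_tx = L/R = 47200/1500000000 = 0.0314667 ms.
Per-hop propagation t_prop = 48000/200000000 = 0.24 ms.
Pipeline fill: first packet needs 4·t_tx to clear all hops; remaining 123 packets each add one t_tx.
Total = (4+124-1)·t_tx + 4·t_prop = 127·0.0314667 + 4·0.24 = 4.96 ms.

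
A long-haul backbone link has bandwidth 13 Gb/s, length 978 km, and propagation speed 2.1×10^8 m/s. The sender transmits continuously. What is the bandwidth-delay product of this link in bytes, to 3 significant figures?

Propagation delay = 978000 / 210000000 = 0.00465714 s.
BDP = R × t_prop = 13000000000 × 0.00465714 = 60542900 bits.
In bytes: 60542900/8 = 7570000 bytes.

7570000 bytes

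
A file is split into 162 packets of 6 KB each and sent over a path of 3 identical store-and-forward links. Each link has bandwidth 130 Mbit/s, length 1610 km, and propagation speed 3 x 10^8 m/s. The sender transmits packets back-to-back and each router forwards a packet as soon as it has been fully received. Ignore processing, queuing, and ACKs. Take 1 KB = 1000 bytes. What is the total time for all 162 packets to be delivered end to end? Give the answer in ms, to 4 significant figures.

Per-hop transmission t_tx = L/R = 48000/130000000 = 0.369231 ms.
Per-hop propagation t_prop = 1610000/300000000 = 5.36667 ms.
Pipeline fill: first packet needs 3·t_tx to clear all hops; remaining 161 packets each add one t_tx.
Total = (3+162-1)·t_tx + 3·t_prop = 164·0.369231 + 3·5.36667 = 76.65 ms.

76.65 ms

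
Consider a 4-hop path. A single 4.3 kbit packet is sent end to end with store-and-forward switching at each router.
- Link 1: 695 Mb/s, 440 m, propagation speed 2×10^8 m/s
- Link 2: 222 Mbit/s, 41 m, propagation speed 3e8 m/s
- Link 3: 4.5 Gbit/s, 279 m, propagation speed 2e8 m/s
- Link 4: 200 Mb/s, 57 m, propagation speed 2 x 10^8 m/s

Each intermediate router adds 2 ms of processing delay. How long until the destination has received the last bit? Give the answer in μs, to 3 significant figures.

L = 4300 bits.
Transmission delays (L/R per hop): 6.18705, 19.3694, 0.955556, 21.5 μs; sum = 48.012 μs.
Propagation delays (d/s per hop): 2.2, 0.136667, 1.395, 0.285 μs; sum = 4.01667 μs.
Processing at 3 router(s): 3 × 2 ms = 6000 μs.
End-to-end = 6050 μs.

6050 μs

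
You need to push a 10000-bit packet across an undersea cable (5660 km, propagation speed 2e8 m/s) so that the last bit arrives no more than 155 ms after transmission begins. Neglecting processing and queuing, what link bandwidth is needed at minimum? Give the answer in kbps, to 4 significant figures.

78.93 kbps

Propagation delay = 5660000 / 200000000 = 28.3 ms.
Transmission budget = 155 − 28.3 = 126.7 ms.
R ≥ L / t_tx = 10000 bits / 0.1267 s = 78.93 kbps.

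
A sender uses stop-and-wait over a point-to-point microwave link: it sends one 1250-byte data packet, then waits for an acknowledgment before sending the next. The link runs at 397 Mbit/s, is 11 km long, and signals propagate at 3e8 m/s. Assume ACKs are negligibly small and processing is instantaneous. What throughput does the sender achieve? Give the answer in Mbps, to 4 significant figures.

101.5 Mbps

t_tx = L/R = 10000/397000000 = 2.51889e-05 s.
t_prop = 11000/300000000 = 3.66667e-05 s; RTT = 7.33333e-05 s.
Cycle = t_tx + RTT = 9.85223e-05 s.
Throughput = L / cycle = 10000 / 9.85223e-05 = 101.5 Mbps.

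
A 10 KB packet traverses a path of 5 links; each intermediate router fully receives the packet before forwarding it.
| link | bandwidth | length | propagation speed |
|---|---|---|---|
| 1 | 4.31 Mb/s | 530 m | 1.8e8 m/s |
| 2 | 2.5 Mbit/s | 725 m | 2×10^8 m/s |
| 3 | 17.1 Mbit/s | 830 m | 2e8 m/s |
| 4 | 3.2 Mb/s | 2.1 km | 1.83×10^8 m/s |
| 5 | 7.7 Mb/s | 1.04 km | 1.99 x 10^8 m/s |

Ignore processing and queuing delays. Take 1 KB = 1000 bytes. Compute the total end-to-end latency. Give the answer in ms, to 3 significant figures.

90.7 ms

L = 80000 bits.
Transmission delays (L/R per hop): 18.5615, 32, 4.67836, 25, 10.3896 ms; sum = 90.6295 ms.
Propagation delays (d/s per hop): 0.00294444, 0.003625, 0.00415, 0.0114754, 0.00522613 ms; sum = 0.027421 ms.
End-to-end = 90.7 ms.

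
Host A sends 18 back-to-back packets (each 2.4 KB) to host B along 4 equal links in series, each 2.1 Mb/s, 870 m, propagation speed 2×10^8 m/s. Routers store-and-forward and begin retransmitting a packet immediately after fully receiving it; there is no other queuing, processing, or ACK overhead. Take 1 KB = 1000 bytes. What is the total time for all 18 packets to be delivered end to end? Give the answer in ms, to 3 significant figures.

192 ms

Per-hop transmission t_tx = L/R = 19200/2100000 = 9.14286 ms.
Per-hop propagation t_prop = 870/200000000 = 0.00435 ms.
Pipeline fill: first packet needs 4·t_tx to clear all hops; remaining 17 packets each add one t_tx.
Total = (4+18-1)·t_tx + 4·t_prop = 21·9.14286 + 4·0.00435 = 192 ms.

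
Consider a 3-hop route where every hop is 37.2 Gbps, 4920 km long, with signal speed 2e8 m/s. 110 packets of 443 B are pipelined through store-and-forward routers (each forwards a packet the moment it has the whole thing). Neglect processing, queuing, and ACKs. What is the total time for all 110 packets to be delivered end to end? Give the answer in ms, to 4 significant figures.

73.81 ms

Per-hop transmission t_tx = L/R = 3544/37200000000 = 9.52688e-05 ms.
Per-hop propagation t_prop = 4920000/200000000 = 24.6 ms.
Pipeline fill: first packet needs 3·t_tx to clear all hops; remaining 109 packets each add one t_tx.
Total = (3+110-1)·t_tx + 3·t_prop = 112·9.52688e-05 + 3·24.6 = 73.81 ms.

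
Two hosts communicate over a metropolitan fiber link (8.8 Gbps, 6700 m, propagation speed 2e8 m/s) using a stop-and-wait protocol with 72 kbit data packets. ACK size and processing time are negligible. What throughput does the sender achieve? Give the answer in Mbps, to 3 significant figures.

t_tx = L/R = 72000/8800000000 = 8.18182e-06 s.
t_prop = 6700/200000000 = 3.35e-05 s; RTT = 6.7e-05 s.
Cycle = t_tx + RTT = 7.51818e-05 s.
Throughput = L / cycle = 72000 / 7.51818e-05 = 958 Mbps.

958 Mbps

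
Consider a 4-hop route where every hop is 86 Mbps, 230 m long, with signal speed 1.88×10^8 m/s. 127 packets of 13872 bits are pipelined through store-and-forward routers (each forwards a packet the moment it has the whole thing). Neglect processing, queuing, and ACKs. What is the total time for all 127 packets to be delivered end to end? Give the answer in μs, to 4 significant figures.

Per-hop transmission t_tx = L/R = 13872/86000000 = 161.302 μs.
Per-hop propagation t_prop = 230/188000000 = 1.2234 μs.
Pipeline fill: first packet needs 4·t_tx to clear all hops; remaining 126 packets each add one t_tx.
Total = (4+127-1)·t_tx + 4·t_prop = 130·161.302 + 4·1.2234 = 20970 μs.

20970 μs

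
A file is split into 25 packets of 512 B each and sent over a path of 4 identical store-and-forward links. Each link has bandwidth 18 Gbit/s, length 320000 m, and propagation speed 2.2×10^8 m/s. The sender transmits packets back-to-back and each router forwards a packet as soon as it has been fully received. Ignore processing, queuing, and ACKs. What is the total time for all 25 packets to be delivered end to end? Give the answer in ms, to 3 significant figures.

5.82 ms

Per-hop transmission t_tx = L/R = 4096/18000000000 = 0.000227556 ms.
Per-hop propagation t_prop = 320000/2.2e+08 = 1.45455 ms.
Pipeline fill: first packet needs 4·t_tx to clear all hops; remaining 24 packets each add one t_tx.
Total = (4+25-1)·t_tx + 4·t_prop = 28·0.000227556 + 4·1.45455 = 5.82 ms.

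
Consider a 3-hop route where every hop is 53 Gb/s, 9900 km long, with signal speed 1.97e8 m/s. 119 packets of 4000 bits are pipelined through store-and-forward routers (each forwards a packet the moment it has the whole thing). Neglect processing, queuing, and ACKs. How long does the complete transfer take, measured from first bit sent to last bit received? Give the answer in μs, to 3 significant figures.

Per-hop transmission t_tx = L/R = 4000/53000000000 = 0.0754717 μs.
Per-hop propagation t_prop = 9900000/197000000 = 50253.8 μs.
Pipeline fill: first packet needs 3·t_tx to clear all hops; remaining 118 packets each add one t_tx.
Total = (3+119-1)·t_tx + 3·t_prop = 121·0.0754717 + 3·50253.8 = 151000 μs.

151000 μs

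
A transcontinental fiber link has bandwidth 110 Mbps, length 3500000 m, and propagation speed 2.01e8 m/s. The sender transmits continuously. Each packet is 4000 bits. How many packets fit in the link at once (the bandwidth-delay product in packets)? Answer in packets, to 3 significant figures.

Propagation delay = 3500000 / 2.01e+08 = 0.0174129 s.
BDP = R × t_prop = 110000000 × 0.0174129 = 1915420 bits.
In packets of 4000 bits: 479 packets.

479 packets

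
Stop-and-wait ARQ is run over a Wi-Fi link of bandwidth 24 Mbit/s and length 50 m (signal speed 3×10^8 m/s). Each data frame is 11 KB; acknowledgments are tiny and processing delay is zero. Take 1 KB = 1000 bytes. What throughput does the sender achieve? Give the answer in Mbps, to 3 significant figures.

t_tx = L/R = 88000/24000000 = 0.00366667 s.
t_prop = 50/300000000 = 1.66667e-07 s; RTT = 3.33333e-07 s.
Cycle = t_tx + RTT = 0.003667 s.
Throughput = L / cycle = 88000 / 0.003667 = 24.0 Mbps.

24.0 Mbps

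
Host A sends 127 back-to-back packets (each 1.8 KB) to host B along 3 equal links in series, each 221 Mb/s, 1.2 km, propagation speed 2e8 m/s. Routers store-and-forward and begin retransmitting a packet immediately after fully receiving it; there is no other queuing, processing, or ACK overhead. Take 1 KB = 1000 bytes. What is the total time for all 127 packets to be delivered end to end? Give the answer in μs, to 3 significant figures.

8420 μs

Per-hop transmission t_tx = L/R = 14400/221000000 = 65.1584 μs.
Per-hop propagation t_prop = 1200/200000000 = 6 μs.
Pipeline fill: first packet needs 3·t_tx to clear all hops; remaining 126 packets each add one t_tx.
Total = (3+127-1)·t_tx + 3·t_prop = 129·65.1584 + 3·6 = 8420 μs.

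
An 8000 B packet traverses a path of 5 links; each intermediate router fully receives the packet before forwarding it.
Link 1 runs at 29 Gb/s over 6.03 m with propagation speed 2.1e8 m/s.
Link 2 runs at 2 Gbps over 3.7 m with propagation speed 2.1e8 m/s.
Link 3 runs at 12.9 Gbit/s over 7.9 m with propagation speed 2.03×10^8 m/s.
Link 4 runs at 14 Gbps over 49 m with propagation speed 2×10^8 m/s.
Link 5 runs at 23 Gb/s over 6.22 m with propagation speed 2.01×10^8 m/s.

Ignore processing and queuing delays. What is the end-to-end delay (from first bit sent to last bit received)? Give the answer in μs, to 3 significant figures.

L = 8000 × 8 = 64000 bits.
Transmission delays (L/R per hop): 2.2069, 32, 4.96124, 4.57143, 2.78261 μs; sum = 46.5222 μs.
Propagation delays (d/s per hop): 0.0287143, 0.017619, 0.0389163, 0.245, 0.0309453 μs; sum = 0.361195 μs.
End-to-end = 46.9 μs.

46.9 μs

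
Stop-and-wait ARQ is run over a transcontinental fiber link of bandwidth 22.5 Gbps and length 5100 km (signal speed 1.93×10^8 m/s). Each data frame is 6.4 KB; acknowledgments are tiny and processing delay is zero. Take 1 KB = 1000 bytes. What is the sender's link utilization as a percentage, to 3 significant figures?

0.00431 %

t_tx = L/R = 51200/22500000000 = 2.27556e-06 s.
t_prop = 5100000/193000000 = 0.0264249 s; RTT = 0.0528497 s.
Cycle = t_tx + RTT = 0.052852 s.
Utilization = t_tx / cycle = 2.27556e-06/0.052852 = 0.00431 %.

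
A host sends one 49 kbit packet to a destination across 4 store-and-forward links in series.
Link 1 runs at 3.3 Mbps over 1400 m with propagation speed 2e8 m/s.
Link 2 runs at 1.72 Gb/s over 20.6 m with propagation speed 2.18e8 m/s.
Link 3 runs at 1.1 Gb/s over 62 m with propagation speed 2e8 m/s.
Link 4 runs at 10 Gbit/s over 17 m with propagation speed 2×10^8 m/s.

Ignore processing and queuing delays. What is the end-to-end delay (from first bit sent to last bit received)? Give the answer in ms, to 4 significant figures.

14.93 ms

L = 49000 bits.
Transmission delays (L/R per hop): 14.8485, 0.0284884, 0.0445455, 0.0049 ms; sum = 14.9264 ms.
Propagation delays (d/s per hop): 0.007, 9.44954e-05, 0.00031, 8.5e-05 ms; sum = 0.0074895 ms.
End-to-end = 14.93 ms.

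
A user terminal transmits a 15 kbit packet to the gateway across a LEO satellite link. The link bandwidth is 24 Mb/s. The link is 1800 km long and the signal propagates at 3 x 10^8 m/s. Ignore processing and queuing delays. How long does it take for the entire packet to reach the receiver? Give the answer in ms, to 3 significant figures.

6.63 ms

L = 15000 bits.
Transmission delay = L/R = 15000 / 24000000 = 0.625 ms.
Propagation delay = d/s = 1800000 m / 300000000 m/s = 6 ms.
Total = 6.63 ms.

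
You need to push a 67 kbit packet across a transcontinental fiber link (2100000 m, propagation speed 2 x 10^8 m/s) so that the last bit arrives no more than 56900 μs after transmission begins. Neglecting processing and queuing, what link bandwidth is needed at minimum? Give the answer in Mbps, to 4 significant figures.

1.444 Mbps

Propagation delay = 2100000 / 200000000 = 10500 μs.
Transmission budget = 56900 − 10500 = 46400 μs.
R ≥ L / t_tx = 67000 bits / 0.0464 s = 1.444 Mbps.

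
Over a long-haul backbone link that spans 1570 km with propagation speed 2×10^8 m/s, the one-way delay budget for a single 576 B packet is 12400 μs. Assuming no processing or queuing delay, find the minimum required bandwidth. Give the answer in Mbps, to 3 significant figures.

1.01 Mbps

L = 4608 bits.
Propagation delay = 1570000 / 200000000 = 7850 μs.
Transmission budget = 12400 − 7850 = 4550 μs.
R ≥ L / t_tx = 4608 bits / 0.00455 s = 1.01 Mbps.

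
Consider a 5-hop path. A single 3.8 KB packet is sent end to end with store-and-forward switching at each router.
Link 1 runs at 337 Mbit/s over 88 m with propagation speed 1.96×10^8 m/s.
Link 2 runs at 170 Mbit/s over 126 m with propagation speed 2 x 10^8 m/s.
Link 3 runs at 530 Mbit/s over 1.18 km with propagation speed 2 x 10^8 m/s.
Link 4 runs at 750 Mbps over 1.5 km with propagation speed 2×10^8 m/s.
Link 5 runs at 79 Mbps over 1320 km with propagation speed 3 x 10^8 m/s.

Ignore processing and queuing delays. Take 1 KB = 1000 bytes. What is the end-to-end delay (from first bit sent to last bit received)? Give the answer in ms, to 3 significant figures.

5.17 ms

L = 30400 bits.
Transmission delays (L/R per hop): 0.0902077, 0.178824, 0.0573585, 0.0405333, 0.38481 ms; sum = 0.751733 ms.
Propagation delays (d/s per hop): 0.00044898, 0.00063, 0.0059, 0.0075, 4.4 ms; sum = 4.41448 ms.
End-to-end = 5.17 ms.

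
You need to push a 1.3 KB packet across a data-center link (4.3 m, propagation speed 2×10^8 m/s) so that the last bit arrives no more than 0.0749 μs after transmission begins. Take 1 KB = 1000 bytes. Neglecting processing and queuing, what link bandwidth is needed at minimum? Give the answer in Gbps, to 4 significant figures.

L = 10400 bits.
Propagation delay = 4.3 / 200000000 = 0.0215 μs.
Transmission budget = 0.0749 − 0.0215 = 0.0534 μs.
R ≥ L / t_tx = 10400 bits / 5.34e-08 s = 194.8 Gbps.

194.8 Gbps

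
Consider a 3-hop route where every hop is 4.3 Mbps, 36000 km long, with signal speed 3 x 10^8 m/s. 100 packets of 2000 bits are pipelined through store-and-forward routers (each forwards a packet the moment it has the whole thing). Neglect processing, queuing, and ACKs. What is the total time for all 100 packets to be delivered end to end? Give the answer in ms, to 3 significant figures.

Per-hop transmission t_tx = L/R = 2000/4300000 = 0.465116 ms.
Per-hop propagation t_prop = 36000000/300000000 = 120 ms.
Pipeline fill: first packet needs 3·t_tx to clear all hops; remaining 99 packets each add one t_tx.
Total = (3+100-1)·t_tx + 3·t_prop = 102·0.465116 + 3·120 = 407 ms.

407 ms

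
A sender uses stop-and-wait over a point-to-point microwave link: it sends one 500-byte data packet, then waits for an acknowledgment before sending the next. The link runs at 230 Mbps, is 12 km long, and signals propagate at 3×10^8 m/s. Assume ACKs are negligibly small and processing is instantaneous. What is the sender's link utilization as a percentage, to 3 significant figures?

t_tx = L/R = 4000/230000000 = 1.73913e-05 s.
t_prop = 12000/300000000 = 4e-05 s; RTT = 8e-05 s.
Cycle = t_tx + RTT = 9.73913e-05 s.
Utilization = t_tx / cycle = 1.73913e-05/9.73913e-05 = 17.9 %.

17.9 %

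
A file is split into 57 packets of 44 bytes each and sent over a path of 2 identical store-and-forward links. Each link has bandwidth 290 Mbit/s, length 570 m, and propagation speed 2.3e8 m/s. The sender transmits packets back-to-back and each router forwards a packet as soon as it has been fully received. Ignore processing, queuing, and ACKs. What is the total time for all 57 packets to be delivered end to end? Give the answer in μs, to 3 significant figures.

75.4 μs

Per-hop transmission t_tx = L/R = 352/290000000 = 1.21379 μs.
Per-hop propagation t_prop = 570/2.3e+08 = 2.47826 μs.
Pipeline fill: first packet needs 2·t_tx to clear all hops; remaining 56 packets each add one t_tx.
Total = (2+57-1)·t_tx + 2·t_prop = 58·1.21379 + 2·2.47826 = 75.4 μs.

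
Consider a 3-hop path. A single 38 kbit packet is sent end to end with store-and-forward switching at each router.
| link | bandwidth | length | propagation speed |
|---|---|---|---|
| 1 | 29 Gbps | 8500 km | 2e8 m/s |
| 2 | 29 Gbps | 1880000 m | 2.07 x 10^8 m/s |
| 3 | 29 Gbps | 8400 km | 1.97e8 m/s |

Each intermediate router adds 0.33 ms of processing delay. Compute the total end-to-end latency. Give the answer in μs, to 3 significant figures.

L = 38000 bits.
Transmission delay per hop = L/R = 38000/29000000000 = 1.31034 μs; 3 hops → 3.93103 μs.
Propagation delays (d/s per hop): 42500, 9082.13, 42639.6 μs; sum = 94221.7 μs.
Processing at 2 router(s): 2 × 0.33 ms = 660 μs.
End-to-end = 94900 μs.

94900 μs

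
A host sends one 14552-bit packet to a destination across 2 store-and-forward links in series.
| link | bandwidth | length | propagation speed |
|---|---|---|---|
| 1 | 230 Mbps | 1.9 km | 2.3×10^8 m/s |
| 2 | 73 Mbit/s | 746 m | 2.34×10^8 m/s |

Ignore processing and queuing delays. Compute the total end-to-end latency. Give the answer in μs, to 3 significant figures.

274 μs

Transmission delays (L/R per hop): 63.2696, 199.342 μs; sum = 262.612 μs.
Propagation delays (d/s per hop): 8.26087, 3.18803 μs; sum = 11.4489 μs.
End-to-end = 274 μs.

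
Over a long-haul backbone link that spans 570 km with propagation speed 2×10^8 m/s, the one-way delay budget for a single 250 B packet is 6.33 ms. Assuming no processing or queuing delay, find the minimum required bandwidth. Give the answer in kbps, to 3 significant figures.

575 kbps

L = 2000 bits.
Propagation delay = 570000 / 200000000 = 2.85 ms.
Transmission budget = 6.33 − 2.85 = 3.48 ms.
R ≥ L / t_tx = 2000 bits / 0.00348 s = 575 kbps.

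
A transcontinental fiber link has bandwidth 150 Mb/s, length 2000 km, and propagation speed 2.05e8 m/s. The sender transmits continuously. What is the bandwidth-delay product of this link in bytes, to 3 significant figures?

183000 bytes

Propagation delay = 2000000 / 2.05e+08 = 0.0097561 s.
BDP = R × t_prop = 150000000 × 0.0097561 = 1463410 bits.
In bytes: 1463410/8 = 183000 bytes.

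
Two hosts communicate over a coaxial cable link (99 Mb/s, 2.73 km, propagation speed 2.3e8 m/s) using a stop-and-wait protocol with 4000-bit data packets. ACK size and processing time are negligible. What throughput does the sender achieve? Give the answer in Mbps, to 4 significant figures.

t_tx = L/R = 4000/99000000 = 4.0404e-05 s.
t_prop = 2730/2.3e+08 = 1.18696e-05 s; RTT = 2.37391e-05 s.
Cycle = t_tx + RTT = 6.41432e-05 s.
Throughput = L / cycle = 4000 / 6.41432e-05 = 62.36 Mbps.

62.36 Mbps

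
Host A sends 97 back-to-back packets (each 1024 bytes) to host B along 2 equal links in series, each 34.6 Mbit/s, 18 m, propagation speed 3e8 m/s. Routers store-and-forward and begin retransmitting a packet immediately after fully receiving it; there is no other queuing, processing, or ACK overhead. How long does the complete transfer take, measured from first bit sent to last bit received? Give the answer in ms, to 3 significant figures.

Per-hop transmission t_tx = L/R = 8192/34600000 = 0.236763 ms.
Per-hop propagation t_prop = 18/300000000 = 6e-05 ms.
Pipeline fill: first packet needs 2·t_tx to clear all hops; remaining 96 packets each add one t_tx.
Total = (2+97-1)·t_tx + 2·t_prop = 98·0.236763 + 2·6e-05 = 23.2 ms.

23.2 ms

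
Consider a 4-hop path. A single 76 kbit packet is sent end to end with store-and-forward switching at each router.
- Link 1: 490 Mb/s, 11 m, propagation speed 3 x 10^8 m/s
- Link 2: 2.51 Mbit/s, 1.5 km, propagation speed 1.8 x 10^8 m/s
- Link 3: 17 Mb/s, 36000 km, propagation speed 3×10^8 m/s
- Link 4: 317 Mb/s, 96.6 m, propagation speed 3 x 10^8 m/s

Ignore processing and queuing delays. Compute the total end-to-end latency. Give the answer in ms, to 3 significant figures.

L = 76000 bits.
Transmission delays (L/R per hop): 0.155102, 30.2789, 4.47059, 0.239748 ms; sum = 35.1443 ms.
Propagation delays (d/s per hop): 3.66667e-05, 0.00833333, 120, 0.000322 ms; sum = 120.009 ms.
End-to-end = 155 ms.

155 ms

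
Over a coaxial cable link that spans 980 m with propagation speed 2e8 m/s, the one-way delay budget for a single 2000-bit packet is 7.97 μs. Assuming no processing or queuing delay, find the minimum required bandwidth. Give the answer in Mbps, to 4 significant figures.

651.5 Mbps

Propagation delay = 980 / 200000000 = 4.9 μs.
Transmission budget = 7.97 − 4.9 = 3.07 μs.
R ≥ L / t_tx = 2000 bits / 3.07e-06 s = 651.5 Mbps.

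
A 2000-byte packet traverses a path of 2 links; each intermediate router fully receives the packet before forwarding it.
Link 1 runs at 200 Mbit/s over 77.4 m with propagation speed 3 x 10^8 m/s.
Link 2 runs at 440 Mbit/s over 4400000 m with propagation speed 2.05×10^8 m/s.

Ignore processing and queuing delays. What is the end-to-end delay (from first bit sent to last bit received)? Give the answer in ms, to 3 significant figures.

21.6 ms

L = 2000 × 8 = 16000 bits.
Transmission delays (L/R per hop): 0.08, 0.0363636 ms; sum = 0.116364 ms.
Propagation delays (d/s per hop): 0.000258, 21.4634 ms; sum = 21.4637 ms.
End-to-end = 21.6 ms.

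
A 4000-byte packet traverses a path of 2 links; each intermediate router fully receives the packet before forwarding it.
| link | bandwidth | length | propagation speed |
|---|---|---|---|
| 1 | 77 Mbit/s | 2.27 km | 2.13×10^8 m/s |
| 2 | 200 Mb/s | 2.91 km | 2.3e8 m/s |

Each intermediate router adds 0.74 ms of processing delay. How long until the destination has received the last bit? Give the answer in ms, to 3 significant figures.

1.34 ms

L = 4000 × 8 = 32000 bits.
Transmission delays (L/R per hop): 0.415584, 0.16 ms; sum = 0.575584 ms.
Propagation delays (d/s per hop): 0.0106573, 0.0126522 ms; sum = 0.0233095 ms.
Processing at 1 router(s): 1 × 0.74 ms = 0.74 ms.
End-to-end = 1.34 ms.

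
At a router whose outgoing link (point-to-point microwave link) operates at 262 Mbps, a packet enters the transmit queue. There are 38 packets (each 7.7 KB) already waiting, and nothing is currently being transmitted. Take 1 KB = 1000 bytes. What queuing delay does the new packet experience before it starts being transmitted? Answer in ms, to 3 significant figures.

Each queued packet: L/R = 61600/262000000 = 0.235115 ms.
38 queued → 8.93435 ms.
Queuing delay = 8.93 ms.

8.93 ms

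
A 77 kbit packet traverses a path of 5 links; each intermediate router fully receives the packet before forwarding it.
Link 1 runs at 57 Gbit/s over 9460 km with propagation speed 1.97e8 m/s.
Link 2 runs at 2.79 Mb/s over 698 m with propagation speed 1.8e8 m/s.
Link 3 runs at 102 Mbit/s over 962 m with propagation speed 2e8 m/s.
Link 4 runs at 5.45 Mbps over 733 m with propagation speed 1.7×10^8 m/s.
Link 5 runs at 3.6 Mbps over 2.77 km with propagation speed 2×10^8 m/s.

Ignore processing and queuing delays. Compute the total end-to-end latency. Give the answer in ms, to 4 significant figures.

L = 77000 bits.
Transmission delays (L/R per hop): 0.00135088, 27.5986, 0.754902, 14.1284, 21.3889 ms; sum = 63.8721 ms.
Propagation delays (d/s per hop): 48.0203, 0.00387778, 0.00481, 0.00431176, 0.01385 ms; sum = 48.0472 ms.
End-to-end = 111.9 ms.

111.9 ms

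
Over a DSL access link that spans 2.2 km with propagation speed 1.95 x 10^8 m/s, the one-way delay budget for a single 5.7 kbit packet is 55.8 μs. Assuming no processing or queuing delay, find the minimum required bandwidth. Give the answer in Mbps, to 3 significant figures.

Propagation delay = 2200 / 195000000 = 11.2821 μs.
Transmission budget = 55.8 − 11.2821 = 44.5179 μs.
R ≥ L / t_tx = 5700 bits / 4.45179e-05 s = 128 Mbps.

128 Mbps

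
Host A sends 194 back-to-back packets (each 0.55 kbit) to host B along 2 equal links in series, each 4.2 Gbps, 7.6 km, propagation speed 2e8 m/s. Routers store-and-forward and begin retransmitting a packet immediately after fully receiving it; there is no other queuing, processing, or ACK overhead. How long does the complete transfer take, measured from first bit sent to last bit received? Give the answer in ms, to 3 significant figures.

0.102 ms

Per-hop transmission t_tx = L/R = 550/4200000000 = 0.000130952 ms.
Per-hop propagation t_prop = 7600/200000000 = 0.038 ms.
Pipeline fill: first packet needs 2·t_tx to clear all hops; remaining 193 packets each add one t_tx.
Total = (2+194-1)·t_tx + 2·t_prop = 195·0.000130952 + 2·0.038 = 0.102 ms.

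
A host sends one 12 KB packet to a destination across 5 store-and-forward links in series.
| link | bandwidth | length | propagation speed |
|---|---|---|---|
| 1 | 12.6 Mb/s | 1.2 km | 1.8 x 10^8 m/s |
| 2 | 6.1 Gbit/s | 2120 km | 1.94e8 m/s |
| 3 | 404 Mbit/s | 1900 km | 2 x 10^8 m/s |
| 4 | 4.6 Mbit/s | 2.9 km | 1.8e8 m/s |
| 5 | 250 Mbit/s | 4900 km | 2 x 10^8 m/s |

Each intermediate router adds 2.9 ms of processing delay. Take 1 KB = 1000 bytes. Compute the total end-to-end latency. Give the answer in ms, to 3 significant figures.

L = 96000 bits.
Transmission delays (L/R per hop): 7.61905, 0.0157377, 0.237624, 20.8696, 0.384 ms; sum = 29.126 ms.
Propagation delays (d/s per hop): 0.00666667, 10.9278, 9.5, 0.0161111, 24.5 ms; sum = 44.9506 ms.
Processing at 4 router(s): 4 × 2.9 ms = 11.6 ms.
End-to-end = 85.7 ms.

85.7 ms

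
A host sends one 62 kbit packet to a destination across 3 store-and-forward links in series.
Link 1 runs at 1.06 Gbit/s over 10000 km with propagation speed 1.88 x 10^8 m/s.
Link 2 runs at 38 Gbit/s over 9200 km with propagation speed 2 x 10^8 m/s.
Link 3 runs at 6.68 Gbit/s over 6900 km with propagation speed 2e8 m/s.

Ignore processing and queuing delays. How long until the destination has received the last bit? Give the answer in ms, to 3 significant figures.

L = 62000 bits.
Transmission delays (L/R per hop): 0.0584906, 0.00163158, 0.00928144 ms; sum = 0.0694036 ms.
Propagation delays (d/s per hop): 53.1915, 46, 34.5 ms; sum = 133.691 ms.
End-to-end = 134 ms.

134 ms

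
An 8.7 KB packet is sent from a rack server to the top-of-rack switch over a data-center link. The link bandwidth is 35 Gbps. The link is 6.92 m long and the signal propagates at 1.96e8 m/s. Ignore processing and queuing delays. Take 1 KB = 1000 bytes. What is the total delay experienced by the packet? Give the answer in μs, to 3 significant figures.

L = 69600 bits.
Transmission delay = L/R = 69600 / 35000000000 = 1.98857 μs.
Propagation delay = d/s = 6.92 m / 196000000 m/s = 0.0353061 μs.
Total = 2.02 μs.

2.02 μs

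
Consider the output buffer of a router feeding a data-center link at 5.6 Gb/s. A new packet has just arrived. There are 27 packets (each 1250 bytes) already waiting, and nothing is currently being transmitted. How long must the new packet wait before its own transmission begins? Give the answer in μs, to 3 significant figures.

Each queued packet: L/R = 10000/5600000000 = 1.78571 μs.
27 queued → 48.2143 μs.
Queuing delay = 48.2 μs.

48.2 μs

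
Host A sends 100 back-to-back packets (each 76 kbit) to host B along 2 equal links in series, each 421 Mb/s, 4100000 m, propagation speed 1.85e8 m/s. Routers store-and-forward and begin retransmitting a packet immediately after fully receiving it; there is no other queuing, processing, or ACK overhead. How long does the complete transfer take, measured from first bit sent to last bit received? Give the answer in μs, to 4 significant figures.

62560 μs

Per-hop transmission t_tx = L/R = 76000/421000000 = 180.523 μs.
Per-hop propagation t_prop = 4100000/185000000 = 22162.2 μs.
Pipeline fill: first packet needs 2·t_tx to clear all hops; remaining 99 packets each add one t_tx.
Total = (2+100-1)·t_tx + 2·t_prop = 101·180.523 + 2·22162.2 = 62560 μs.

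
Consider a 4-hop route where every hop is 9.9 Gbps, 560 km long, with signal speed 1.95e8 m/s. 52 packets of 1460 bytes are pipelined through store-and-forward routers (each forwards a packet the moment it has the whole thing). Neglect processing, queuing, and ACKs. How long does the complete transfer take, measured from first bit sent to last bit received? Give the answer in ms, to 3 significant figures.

11.6 ms

Per-hop transmission t_tx = L/R = 11680/9900000000 = 0.0011798 ms.
Per-hop propagation t_prop = 560000/195000000 = 2.87179 ms.
Pipeline fill: first packet needs 4·t_tx to clear all hops; remaining 51 packets each add one t_tx.
Total = (4+52-1)·t_tx + 4·t_prop = 55·0.0011798 + 4·2.87179 = 11.6 ms.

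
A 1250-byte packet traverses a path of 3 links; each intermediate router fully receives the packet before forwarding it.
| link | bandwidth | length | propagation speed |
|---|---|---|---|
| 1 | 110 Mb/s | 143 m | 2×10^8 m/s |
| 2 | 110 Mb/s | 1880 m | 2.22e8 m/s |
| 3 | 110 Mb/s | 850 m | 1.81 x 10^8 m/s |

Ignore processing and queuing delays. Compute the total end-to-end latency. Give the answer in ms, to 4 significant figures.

0.2866 ms

L = 1250 × 8 = 10000 bits.
Transmission delay per hop = L/R = 10000/110000000 = 0.0909091 ms; 3 hops → 0.272727 ms.
Propagation delays (d/s per hop): 0.000715, 0.00846847, 0.00469613 ms; sum = 0.0138796 ms.
End-to-end = 0.2866 ms.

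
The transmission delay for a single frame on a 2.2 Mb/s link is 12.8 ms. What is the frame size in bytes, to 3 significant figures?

3520 bytes

L = R × t_tx = 2200000 b/s × 0.0128 s = 28160 bits.
In bytes: 28160 / 8 = 3520 bytes.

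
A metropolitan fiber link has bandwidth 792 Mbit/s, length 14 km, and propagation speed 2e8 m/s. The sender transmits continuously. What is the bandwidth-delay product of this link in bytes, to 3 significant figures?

6930 bytes

Propagation delay = 14000 / 200000000 = 7e-05 s.
BDP = R × t_prop = 792000000 × 7e-05 = 55440 bits.
In bytes: 55440/8 = 6930 bytes.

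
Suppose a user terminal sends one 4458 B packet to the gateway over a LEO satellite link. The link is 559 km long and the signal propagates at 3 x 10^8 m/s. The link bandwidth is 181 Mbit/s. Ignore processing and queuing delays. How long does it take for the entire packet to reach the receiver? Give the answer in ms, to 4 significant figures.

L = 4458 × 8 = 35664 bits.
Transmission delay = L/R = 35664 / 181000000 = 0.197039 ms.
Propagation delay = d/s = 559000 m / 300000000 m/s = 1.86333 ms.
Total = 2.060 ms.

2.060 ms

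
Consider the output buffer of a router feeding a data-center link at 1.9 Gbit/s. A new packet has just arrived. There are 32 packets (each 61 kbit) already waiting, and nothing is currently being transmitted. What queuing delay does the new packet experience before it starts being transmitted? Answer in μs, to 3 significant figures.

1030 μs

Each queued packet: L/R = 61000/1900000000 = 32.1053 μs.
32 queued → 1027.37 μs.
Queuing delay = 1030 μs.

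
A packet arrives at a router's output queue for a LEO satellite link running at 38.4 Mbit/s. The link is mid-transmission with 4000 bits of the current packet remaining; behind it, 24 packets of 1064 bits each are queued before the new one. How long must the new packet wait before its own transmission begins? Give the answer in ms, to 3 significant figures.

0.769 ms

Each queued packet: L/R = 1064/38400000 = 0.0277083 ms.
24 queued → 0.665 ms.
Plus remaining 4000 bits of current packet: 0.104167 ms.
Queuing delay = 0.769 ms.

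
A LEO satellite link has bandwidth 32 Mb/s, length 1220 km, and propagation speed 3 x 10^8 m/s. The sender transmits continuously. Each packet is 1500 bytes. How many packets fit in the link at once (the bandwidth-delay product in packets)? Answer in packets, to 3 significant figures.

Propagation delay = 1220000 / 300000000 = 0.00406667 s.
BDP = R × t_prop = 32000000 × 0.00406667 = 130133 bits.
In packets of 12000 bits: 10.8 packets.

10.8 packets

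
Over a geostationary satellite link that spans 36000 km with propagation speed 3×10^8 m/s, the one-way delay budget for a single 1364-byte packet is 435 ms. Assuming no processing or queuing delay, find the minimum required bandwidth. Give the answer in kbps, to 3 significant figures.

34.6 kbps

L = 10912 bits.
Propagation delay = 36000000 / 300000000 = 120 ms.
Transmission budget = 435 − 120 = 315 ms.
R ≥ L / t_tx = 10912 bits / 0.315 s = 34.6 kbps.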